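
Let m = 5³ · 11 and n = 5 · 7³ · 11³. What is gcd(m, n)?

min exponent per shared prime: 5 · 11 = 55

55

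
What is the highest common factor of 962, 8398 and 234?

gcd(962, 8398): 8398 = 8·962 + 702; 962 = 1·702 + 260; 702 = 2·260 + 182; 260 = 1·182 + 78; 182 = 2·78 + 26; 78 = 3·26 + 0 → 26
gcd(26, 234): 234 = 9·26 + 0 → 26

26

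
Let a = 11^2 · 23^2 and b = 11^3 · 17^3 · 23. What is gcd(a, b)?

2783

min exponent per shared prime: 11^2 · 23 = 2783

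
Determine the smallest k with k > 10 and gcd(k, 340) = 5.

gcd(k, 340) = 5 forces 5 | k; write k = 5s. Then gcd(5s, 5·68) = 5·gcd(s, 68), so need gcd(s, 68) = 1.
5s > 10 gives s ≥ 3. The least s ≥ 3 coprime to 68 is 3, so k = 5·3 = 15.

15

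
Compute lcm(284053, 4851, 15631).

74137833

284053 = 7² · 11 · 17 · 31; 4851 = 3² · 7² · 11; 15631 = 7² · 11 · 29
lcm takes max exponent of each prime: 3² · 7² · 11 · 17 · 29 · 31 = 74137833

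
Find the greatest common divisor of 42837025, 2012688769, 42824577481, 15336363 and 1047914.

gcd(42837025, 2012688769): 2012688769 = 46·42837025 + 42185619; 42837025 = 1·42185619 + 651406; 42185619 = 64·651406 + 495635; 651406 = 1·495635 + 155771; 495635 = 3·155771 + 28322; 155771 = 5·28322 + 14161; 28322 = 2·14161 + 0 → 14161
gcd(14161, 42824577481): 42824577481 = 3024121·14161 + 0 → 14161
gcd(14161, 15336363): 15336363 = 1083·14161 + 0 → 14161
gcd(14161, 1047914): 1047914 = 74·14161 + 0 → 14161

14161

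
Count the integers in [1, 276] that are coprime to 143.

231

143 = 11·13. Inclusion–exclusion on these primes:
276 − ⌊276/11⌋ − ⌊276/13⌋ + ⌊276/143⌋ = 231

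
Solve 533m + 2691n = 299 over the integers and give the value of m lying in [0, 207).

46

gcd(533, 2691) = 13 (Euclid: 2691 = 5·533 + 26; 533 = 20·26 + 13; 26 = 2·13 + 0), and 13 | 299.
Extended Euclid: 533·(101) + 2691·(-20) = 13. Scale by 23: m₀ = 2323.
General solution m = m₀ + 207t; reducing mod 207 gives m = 46 (and n = -9).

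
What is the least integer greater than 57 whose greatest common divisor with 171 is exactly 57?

114

171 = 57·3. Any m with gcd(m, 171) = 57 is a multiple of 57, say 57s, with s coprime to 3.
Need s > 57/57, so s ≥ 2. First s ≥ 2 with gcd(s, 3) = 1 is s = 2. Thus m = 57·2 = 114.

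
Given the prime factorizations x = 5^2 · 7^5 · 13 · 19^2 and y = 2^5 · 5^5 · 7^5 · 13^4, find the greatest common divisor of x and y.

min exponent per shared prime: 5^2 · 7^5 · 13 = 5462275

5462275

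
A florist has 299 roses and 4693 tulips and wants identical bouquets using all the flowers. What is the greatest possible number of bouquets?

Euclid: 4693 = 15·299 + 208; 299 = 1·208 + 91; 208 = 2·91 + 26; 91 = 3·26 + 13; 26 = 2·13 + 0. Last nonzero remainder: 13.

13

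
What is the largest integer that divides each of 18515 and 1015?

Euclid: 18515 = 18·1015 + 245; 1015 = 4·245 + 35; 245 = 7·35 + 0. Last nonzero remainder: 35.

35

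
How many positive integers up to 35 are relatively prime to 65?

65 = 5·13. Inclusion–exclusion on these primes:
35 − ⌊35/5⌋ − ⌊35/13⌋ + ⌊35/65⌋ = 26

26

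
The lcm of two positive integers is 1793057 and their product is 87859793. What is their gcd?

From gcd × lcm = pq: gcd = 87859793 / 1793057 = 49.

49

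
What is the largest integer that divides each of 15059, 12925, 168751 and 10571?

15059 = 11 · 37²; 12925 = 5² · 11 · 47; 168751 = 11 · 23² · 29; 10571 = 11 · 31²
gcd takes min exponent of each prime: 11 = 11

11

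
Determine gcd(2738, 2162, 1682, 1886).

2

gcd(2738, 2162): 2738 = 1·2162 + 576; 2162 = 3·576 + 434; 576 = 1·434 + 142; 434 = 3·142 + 8; 142 = 17·8 + 6; 8 = 1·6 + 2; 6 = 3·2 + 0 → 2
gcd(2, 1682): 1682 = 841·2 + 0 → 2
gcd(2, 1886): 1886 = 943·2 + 0 → 2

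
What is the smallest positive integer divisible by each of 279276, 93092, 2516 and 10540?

lcm(279276, 93092) = 279276·93092/gcd = 25998361392/93092 = 279276
lcm(279276, 2516) = 279276·2516/gcd = 702658416/2516 = 279276
lcm(279276, 10540) = 279276·10540/gcd = 2943569040/68 = 43287780

43287780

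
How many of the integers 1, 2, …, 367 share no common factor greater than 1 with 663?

663 = 3·13·17. Inclusion–exclusion on these primes:
367 − ⌊367/3⌋ − ⌊367/13⌋ − ⌊367/17⌋ + ⌊367/39⌋ + ⌊367/51⌋ + ⌊367/221⌋ − ⌊367/663⌋ = 213

213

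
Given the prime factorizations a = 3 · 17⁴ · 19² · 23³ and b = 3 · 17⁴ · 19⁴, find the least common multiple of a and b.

397296603336741

max exponent per prime: 3 · 17⁴ · 19⁴ · 23³ = 397296603336741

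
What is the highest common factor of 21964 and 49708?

Euclid: 49708 = 2·21964 + 5780; 21964 = 3·5780 + 4624; 5780 = 1·4624 + 1156; 4624 = 4·1156 + 0. Last nonzero remainder: 1156.

1156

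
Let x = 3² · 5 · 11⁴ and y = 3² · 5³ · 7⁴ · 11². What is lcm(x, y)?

39547171125

max exponent per prime: 3² · 5³ · 7⁴ · 11⁴ = 39547171125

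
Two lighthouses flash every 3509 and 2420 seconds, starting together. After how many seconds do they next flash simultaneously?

70180

3509 = 11² · 29; 2420 = 2² · 5 · 11²
max exponents: 2² · 5 · 11² · 29 = 70180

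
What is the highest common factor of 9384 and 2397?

9384 = 2³ · 3 · 17 · 23
2397 = 3 · 17 · 47
Common: 3 · 17 = 51

51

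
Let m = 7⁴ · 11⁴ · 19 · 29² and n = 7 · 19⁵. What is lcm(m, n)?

max exponent per prime: 7⁴ · 11⁴ · 19⁵ · 29² = 73202666529996619

73202666529996619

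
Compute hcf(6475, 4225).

25

Euclid: 6475 = 1·4225 + 2250; 4225 = 1·2250 + 1975; 2250 = 1·1975 + 275; 1975 = 7·275 + 50; 275 = 5·50 + 25; 50 = 2·25 + 0. Last nonzero remainder: 25.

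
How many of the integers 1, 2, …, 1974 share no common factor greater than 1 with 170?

744

Prime factors of 170: 2, 5, 17. Count integers ≤ 1974 divisible by none of them.
By inclusion–exclusion: 1974 − ⌊1974/2⌋ − ⌊1974/5⌋ − ⌊1974/17⌋ + ⌊1974/10⌋ + ⌊1974/34⌋ + ⌊1974/85⌋ − ⌊1974/170⌋ = 744.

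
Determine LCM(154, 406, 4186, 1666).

158904746

154 = 2 · 7 · 11; 406 = 2 · 7 · 29; 4186 = 2 · 7 · 13 · 23; 1666 = 2 · 7² · 17
lcm takes max exponent of each prime: 2 · 7² · 11 · 13 · 17 · 23 · 29 = 158904746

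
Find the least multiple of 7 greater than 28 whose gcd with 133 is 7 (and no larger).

133 = 7·19. Any t with gcd(t, 133) = 7 is a multiple of 7, say 7s, with s coprime to 19.
Need s > 28/7, so s ≥ 5. First s ≥ 5 with gcd(s, 19) = 1 is s = 5. Thus t = 7·5 = 35.

35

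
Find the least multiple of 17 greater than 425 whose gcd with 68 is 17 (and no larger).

gcd(k, 68) = 17 forces 17 | k; write k = 17s. Then gcd(17s, 17·4) = 17·gcd(s, 4), so need gcd(s, 4) = 1.
17s > 425 gives s ≥ 26. The least s ≥ 26 coprime to 4 is 27, so k = 17·27 = 459.

459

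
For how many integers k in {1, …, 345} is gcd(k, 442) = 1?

151

Prime factors of 442: 2, 13, 17. Count integers ≤ 345 divisible by none of them.
By inclusion–exclusion: 345 − ⌊345/2⌋ − ⌊345/13⌋ − ⌊345/17⌋ + ⌊345/26⌋ + ⌊345/34⌋ + ⌊345/221⌋ − ⌊345/442⌋ = 151.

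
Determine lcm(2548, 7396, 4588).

5403806044

lcm(2548, 7396) = 2548·7396/gcd = 18845008/4 = 4711252
lcm(4711252, 4588) = 4711252·4588/gcd = 21615224176/4 = 5403806044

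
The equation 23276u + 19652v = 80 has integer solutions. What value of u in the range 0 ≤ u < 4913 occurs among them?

Reduce mod 19652: 23276u ≡ 80 (mod 19652). With g = gcd(23276, 19652) = 4 dividing 80, divide through: 5819u ≡ 20 (mod 4913).
Since gcd(5819, 4913) = 1, u ≡ 20·(5819)⁻¹ ≡ 2809 (mod 4913). Smallest non-negative: 2809.

2809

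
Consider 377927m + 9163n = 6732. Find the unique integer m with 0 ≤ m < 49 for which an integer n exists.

Euclid: 377927 = 41·9163 + 2244; 9163 = 4·2244 + 187; 2244 = 12·187 + 0 → gcd = 187; 6732 = 187·36.
Back-substitution yields 377927·(-4) + 9163·(165) = 187, so one solution is m = -4·36 = -144, n = 165·36 = 5940.
Solutions in m differ by 9163/187 = 49; the one in [0, 49) is -144 mod 49 = 3.

3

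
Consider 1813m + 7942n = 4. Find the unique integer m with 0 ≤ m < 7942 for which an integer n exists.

Reduce mod 7942: 1813m ≡ 4 (mod 7942). With g = gcd(1813, 7942) = 1 dividing 4, divide through: 1813m ≡ 4 (mod 7942).
Since gcd(1813, 7942) = 1, m ≡ 4·(1813)⁻¹ ≡ 3430 (mod 7942). Smallest non-negative: 3430.

3430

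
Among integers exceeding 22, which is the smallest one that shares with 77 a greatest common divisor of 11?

Multiples of 11 above 22: 11·3, 11·4, … . Need the cofactor coprime to 77/11 = 7.
Checking s = 3, 4, … the first with gcd(s, 7) = 1 is s = 3, giving 33.

33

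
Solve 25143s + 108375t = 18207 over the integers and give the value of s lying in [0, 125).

Euclid: 108375 = 4·25143 + 7803; 25143 = 3·7803 + 1734; 7803 = 4·1734 + 867; 1734 = 2·867 + 0 → gcd = 867; 18207 = 867·21.
Back-substitution yields 25143·(-56) + 108375·(13) = 867, so one solution is s = -56·21 = -1176, t = 13·21 = 273.
Solutions in s differ by 108375/867 = 125; the one in [0, 125) is -1176 mod 125 = 74.

74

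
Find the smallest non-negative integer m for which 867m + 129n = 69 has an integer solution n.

gcd(867, 129) = 3 (Euclid: 867 = 6·129 + 93; 129 = 1·93 + 36; 93 = 2·36 + 21; 36 = 1·21 + 15; 21 = 1·15 + 6; 15 = 2·6 + 3; 6 = 2·3 + 0), and 3 | 69.
Extended Euclid: 867·(-18) + 129·(121) = 3. Scale by 23: m₀ = -414.
General solution m = m₀ + 43t; reducing mod 43 gives m = 16 (and n = -107).

16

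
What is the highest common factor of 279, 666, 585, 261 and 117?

9

279 = 3² · 31; 666 = 2 · 3² · 37; 585 = 3² · 5 · 13; 261 = 3² · 29; 117 = 3² · 13
gcd takes min exponent of each prime: 3² = 9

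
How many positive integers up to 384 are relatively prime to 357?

207

357 = 3·7·17. Inclusion–exclusion on these primes:
384 − ⌊384/3⌋ − ⌊384/7⌋ − ⌊384/17⌋ + ⌊384/21⌋ + ⌊384/51⌋ + ⌊384/119⌋ − ⌊384/357⌋ = 207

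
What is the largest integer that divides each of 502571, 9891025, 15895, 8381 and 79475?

289

502571 = 17² · 37 · 47; 9891025 = 5² · 17² · 37²; 15895 = 5 · 11 · 17²; 8381 = 17² · 29; 79475 = 5² · 11 · 17²
gcd takes min exponent of each prime: 17² = 289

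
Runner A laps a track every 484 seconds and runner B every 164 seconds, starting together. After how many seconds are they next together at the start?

19844

gcd first: 484 = 2·164 + 156; 164 = 1·156 + 8; 156 = 19·8 + 4; 8 = 2·4 + 0 → gcd = 4
lcm = 484·164/gcd = 79376/4 = 19844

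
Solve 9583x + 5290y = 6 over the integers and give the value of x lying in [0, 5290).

gcd(9583, 5290) = 1 (Euclid: 9583 = 1·5290 + 4293; 5290 = 1·4293 + 997; 4293 = 4·997 + 305; 997 = 3·305 + 82; 305 = 3·82 + 59; 82 = 1·59 + 23; 59 = 2·23 + 13; 23 = 1·13 + 10; 13 = 1·10 + 3; 10 = 3·3 + 1; 3 = 3·1 + 0), and 1 | 6.
Extended Euclid: 9583·(-1613) + 5290·(2922) = 1. Scale by 6: x₀ = -9678.
General solution x = x₀ + 5290t; reducing mod 5290 gives x = 902 (and y = -1634).

902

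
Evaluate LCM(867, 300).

gcd first: 867 = 2·300 + 267; 300 = 1·267 + 33; 267 = 8·33 + 3; 33 = 11·3 + 0 → gcd = 3
lcm = 867·300/gcd = 260100/3 = 86700

86700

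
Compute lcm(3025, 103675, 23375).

lcm(3025, 103675) = 3025·103675/gcd = 313616875/275 = 1140425
lcm(1140425, 23375) = 1140425·23375/gcd = 26657434375/275 = 96936125

96936125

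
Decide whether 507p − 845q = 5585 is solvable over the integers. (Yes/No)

gcd(507, 845): 845 = 1·507 + 338; 507 = 1·338 + 169; 338 = 2·169 + 0 → 169
169 does not divide 5585, so a solution does not exist.

No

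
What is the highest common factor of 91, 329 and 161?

7

gcd(91, 329): 329 = 3·91 + 56; 91 = 1·56 + 35; 56 = 1·35 + 21; 35 = 1·21 + 14; 21 = 1·14 + 7; 14 = 2·7 + 0 → 7
gcd(7, 161): 161 = 23·7 + 0 → 7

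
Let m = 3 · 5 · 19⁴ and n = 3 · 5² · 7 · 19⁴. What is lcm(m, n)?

68418525

max exponent per prime: 3 · 5² · 7 · 19⁴ = 68418525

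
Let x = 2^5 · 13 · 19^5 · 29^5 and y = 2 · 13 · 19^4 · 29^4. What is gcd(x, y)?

2396512747226

min exponent per shared prime: 2 · 13 · 19^4 · 29^4 = 2396512747226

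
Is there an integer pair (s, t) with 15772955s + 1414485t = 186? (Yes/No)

gcd(15772955, 1414485): 15772955 = 11·1414485 + 213620; 1414485 = 6·213620 + 132765; 213620 = 1·132765 + 80855; 132765 = 1·80855 + 51910; 80855 = 1·51910 + 28945; 51910 = 1·28945 + 22965; 28945 = 1·22965 + 5980; 22965 = 3·5980 + 5025; 5980 = 1·5025 + 955; 5025 = 5·955 + 250; 955 = 3·250 + 205; 250 = 1·205 + 45; 205 = 4·45 + 25; 45 = 1·25 + 20; 25 = 1·20 + 5; 20 = 4·5 + 0 → 5
5 does not divide 186, so a solution does not exist.

No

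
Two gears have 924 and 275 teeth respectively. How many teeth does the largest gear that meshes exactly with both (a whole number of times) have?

11

Euclid: 924 = 3·275 + 99; 275 = 2·99 + 77; 99 = 1·77 + 22; 77 = 3·22 + 11; 22 = 2·11 + 0. Last nonzero remainder: 11.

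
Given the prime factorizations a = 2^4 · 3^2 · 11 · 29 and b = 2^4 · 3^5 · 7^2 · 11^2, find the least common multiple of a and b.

max exponent per prime: 2^4 · 3^5 · 7^2 · 11^2 · 29 = 668506608

668506608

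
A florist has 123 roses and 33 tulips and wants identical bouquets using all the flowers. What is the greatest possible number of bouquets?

Euclid: 123 = 3·33 + 24; 33 = 1·24 + 9; 24 = 2·9 + 6; 9 = 1·6 + 3; 6 = 2·3 + 0. Last nonzero remainder: 3.

3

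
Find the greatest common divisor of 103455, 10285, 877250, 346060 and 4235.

605

103455 = 3² · 5 · 11² · 19; 10285 = 5 · 11² · 17; 877250 = 2 · 5³ · 11² · 29; 346060 = 2² · 5 · 11³ · 13; 4235 = 5 · 7 · 11²
gcd takes min exponent of each prime: 5 · 11² = 605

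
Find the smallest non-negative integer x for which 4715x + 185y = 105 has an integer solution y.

Euclid: 4715 = 25·185 + 90; 185 = 2·90 + 5; 90 = 18·5 + 0 → gcd = 5; 105 = 5·21.
Back-substitution yields 4715·(-2) + 185·(51) = 5, so one solution is x = -2·21 = -42, y = 51·21 = 1071.
Solutions in x differ by 185/5 = 37; the one in [0, 37) is -42 mod 37 = 32.

32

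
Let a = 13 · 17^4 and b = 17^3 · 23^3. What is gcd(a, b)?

4913

min exponent per shared prime: 17^3 = 4913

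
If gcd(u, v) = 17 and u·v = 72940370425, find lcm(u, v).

4290610025

gcd·lcm = product, so lcm = 72940370425/17 = 4290610025.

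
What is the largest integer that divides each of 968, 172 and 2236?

4

gcd(968, 172): 968 = 5·172 + 108; 172 = 1·108 + 64; 108 = 1·64 + 44; 64 = 1·44 + 20; 44 = 2·20 + 4; 20 = 5·4 + 0 → 4
gcd(4, 2236): 2236 = 559·4 + 0 → 4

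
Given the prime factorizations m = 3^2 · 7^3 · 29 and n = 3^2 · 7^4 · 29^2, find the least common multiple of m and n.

max exponent per prime: 3^2 · 7^4 · 29^2 = 18173169

18173169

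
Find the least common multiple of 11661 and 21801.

gcd first: 21801 = 1·11661 + 10140; 11661 = 1·10140 + 1521; 10140 = 6·1521 + 1014; 1521 = 1·1014 + 507; 1014 = 2·507 + 0 → gcd = 507
lcm = 11661·21801/gcd = 254221461/507 = 501423

501423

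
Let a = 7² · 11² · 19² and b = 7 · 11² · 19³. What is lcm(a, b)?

max exponent per prime: 7² · 11² · 19³ = 40667011

40667011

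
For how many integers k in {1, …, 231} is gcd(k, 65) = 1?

171

Prime factors of 65: 5, 13. Count integers ≤ 231 divisible by none of them.
By inclusion–exclusion: 231 − ⌊231/5⌋ − ⌊231/13⌋ + ⌊231/65⌋ = 171.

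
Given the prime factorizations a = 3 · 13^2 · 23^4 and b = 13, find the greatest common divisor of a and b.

min exponent per shared prime: 13 = 13

13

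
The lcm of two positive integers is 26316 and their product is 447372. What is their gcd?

gcd·lcm = product, so gcd = 447372/26316 = 17.

17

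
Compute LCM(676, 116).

676 = 2² · 13²; 116 = 2² · 29
max exponents: 2² · 13² · 29 = 19604

19604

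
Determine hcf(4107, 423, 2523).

3

gcd(4107, 423): 4107 = 9·423 + 300; 423 = 1·300 + 123; 300 = 2·123 + 54; 123 = 2·54 + 15; 54 = 3·15 + 9; 15 = 1·9 + 6; 9 = 1·6 + 3; 6 = 2·3 + 0 → 3
gcd(3, 2523): 2523 = 841·3 + 0 → 3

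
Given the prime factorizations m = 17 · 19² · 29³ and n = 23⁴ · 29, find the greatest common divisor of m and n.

min exponent per shared prime: 29 = 29

29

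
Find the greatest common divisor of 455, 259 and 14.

7

gcd(455, 259): 455 = 1·259 + 196; 259 = 1·196 + 63; 196 = 3·63 + 7; 63 = 9·7 + 0 → 7
gcd(7, 14): 14 = 2·7 + 0 → 7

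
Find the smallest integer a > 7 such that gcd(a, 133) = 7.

gcd(a, 133) = 7 forces 7 | a; write a = 7s. Then gcd(7s, 7·19) = 7·gcd(s, 19), so need gcd(s, 19) = 1.
7s > 7 gives s ≥ 2. The least s ≥ 2 coprime to 19 is 2, so a = 7·2 = 14.

14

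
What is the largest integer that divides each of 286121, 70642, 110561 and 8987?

209

286121 = 11 · 19 · 37²; 70642 = 2 · 11 · 13² · 19; 110561 = 11 · 19 · 23²; 8987 = 11 · 19 · 43
gcd takes min exponent of each prime: 11 · 19 = 209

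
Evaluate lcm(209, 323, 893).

166991

lcm(209, 323) = 209·323/gcd = 67507/19 = 3553
lcm(3553, 893) = 3553·893/gcd = 3172829/19 = 166991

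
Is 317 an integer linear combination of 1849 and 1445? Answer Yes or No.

Yes

gcd(1849, 1445): 1849 = 1·1445 + 404; 1445 = 3·404 + 233; 404 = 1·233 + 171; 233 = 1·171 + 62; 171 = 2·62 + 47; 62 = 1·47 + 15; 47 = 3·15 + 2; 15 = 7·2 + 1; 2 = 2·1 + 0 → 1
1 divides 317, so a solution exists.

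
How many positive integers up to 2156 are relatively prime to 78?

664

78 = 2·3·13. Inclusion–exclusion on these primes:
2156 − ⌊2156/2⌋ − ⌊2156/3⌋ − ⌊2156/13⌋ + ⌊2156/6⌋ + ⌊2156/26⌋ + ⌊2156/39⌋ − ⌊2156/78⌋ = 664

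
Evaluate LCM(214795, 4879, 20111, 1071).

13394830995

214795 = 5 · 7 · 17 · 19²; 4879 = 7 · 17 · 41; 20111 = 7 · 13² · 17; 1071 = 3² · 7 · 17
lcm takes max exponent of each prime: 3² · 5 · 7 · 13² · 17 · 19² · 41 = 13394830995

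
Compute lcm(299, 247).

5681

299 = 13 · 23; 247 = 13 · 19
max exponents: 13 · 19 · 23 = 5681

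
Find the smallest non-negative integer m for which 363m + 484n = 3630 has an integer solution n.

gcd(363, 484) = 121 (Euclid: 484 = 1·363 + 121; 363 = 3·121 + 0), and 121 | 3630.
Extended Euclid: 363·(-1) + 484·(1) = 121. Scale by 30: m₀ = -30.
General solution m = m₀ + 4t; reducing mod 4 gives m = 2 (and n = 6).

2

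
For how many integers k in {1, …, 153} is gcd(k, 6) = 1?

Prime factors of 6: 2, 3. Count integers ≤ 153 divisible by none of them.
By inclusion–exclusion: 153 − ⌊153/2⌋ − ⌊153/3⌋ + ⌊153/6⌋ = 51.

51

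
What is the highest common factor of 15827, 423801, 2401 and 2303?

49

15827 = 7² · 17 · 19; 423801 = 3² · 7² · 31²; 2401 = 7⁴; 2303 = 7² · 47
gcd takes min exponent of each prime: 7² = 49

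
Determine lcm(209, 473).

gcd first: 473 = 2·209 + 55; 209 = 3·55 + 44; 55 = 1·44 + 11; 44 = 4·11 + 0 → gcd = 11
lcm = 209·473/gcd = 98857/11 = 8987

8987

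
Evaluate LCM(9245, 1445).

gcd first: 9245 = 6·1445 + 575; 1445 = 2·575 + 295; 575 = 1·295 + 280; 295 = 1·280 + 15; 280 = 18·15 + 10; 15 = 1·10 + 5; 10 = 2·5 + 0 → gcd = 5
lcm = 9245·1445/gcd = 13359025/5 = 2671805

2671805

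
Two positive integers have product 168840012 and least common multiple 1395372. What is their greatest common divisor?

121

gcd·lcm = product, so gcd = 168840012/1395372 = 121.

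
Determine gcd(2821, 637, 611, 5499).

gcd(2821, 637): 2821 = 4·637 + 273; 637 = 2·273 + 91; 273 = 3·91 + 0 → 91
gcd(91, 611): 611 = 6·91 + 65; 91 = 1·65 + 26; 65 = 2·26 + 13; 26 = 2·13 + 0 → 13
gcd(13, 5499): 5499 = 423·13 + 0 → 13

13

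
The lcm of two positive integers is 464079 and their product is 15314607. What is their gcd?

33

gcd·lcm = product, so gcd = 15314607/464079 = 33.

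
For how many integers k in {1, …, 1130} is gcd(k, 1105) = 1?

786

Prime factors of 1105: 5, 13, 17. Count integers ≤ 1130 divisible by none of them.
By inclusion–exclusion: 1130 − ⌊1130/5⌋ − ⌊1130/13⌋ − ⌊1130/17⌋ + ⌊1130/65⌋ + ⌊1130/85⌋ + ⌊1130/221⌋ − ⌊1130/1105⌋ = 786.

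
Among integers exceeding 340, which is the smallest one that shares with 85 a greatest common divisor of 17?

gcd(k, 85) = 17 forces 17 | k; write k = 17s. Then gcd(17s, 17·5) = 17·gcd(s, 5), so need gcd(s, 5) = 1.
17s > 340 gives s ≥ 21. The least s ≥ 21 coprime to 5 is 21, so k = 17·21 = 357.

357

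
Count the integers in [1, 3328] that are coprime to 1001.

1001 = 7·11·13. Inclusion–exclusion on these primes:
3328 − ⌊3328/7⌋ − ⌊3328/11⌋ − ⌊3328/13⌋ + ⌊3328/77⌋ + ⌊3328/91⌋ + ⌊3328/143⌋ − ⌊3328/1001⌋ = 2394

2394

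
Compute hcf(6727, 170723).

7

6727 = 7 · 31²
170723 = 7 · 29³
Common: 7 = 7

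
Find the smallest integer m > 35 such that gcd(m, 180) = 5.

55

gcd(m, 180) = 5 forces 5 | m; write m = 5s. Then gcd(5s, 5·36) = 5·gcd(s, 36), so need gcd(s, 36) = 1.
5s > 35 gives s ≥ 8. The least s ≥ 8 coprime to 36 is 11, so m = 5·11 = 55.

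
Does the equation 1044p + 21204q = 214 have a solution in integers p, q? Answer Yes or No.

No

By Bézout, 1044p + 21204q = 214 has integer solutions iff gcd(1044, 21204) | 214.
Euclid: 21204 = 20·1044 + 324; 1044 = 3·324 + 72; 324 = 4·72 + 36; 72 = 2·36 + 0. gcd = 36; 214 mod 36 = 34. No.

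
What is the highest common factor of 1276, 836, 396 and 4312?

gcd(1276, 836): 1276 = 1·836 + 440; 836 = 1·440 + 396; 440 = 1·396 + 44; 396 = 9·44 + 0 → 44
gcd(44, 396): 396 = 9·44 + 0 → 44
gcd(44, 4312): 4312 = 98·44 + 0 → 44

44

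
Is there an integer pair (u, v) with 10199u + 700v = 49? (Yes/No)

Yes

By Bézout, 10199u + 700v = 49 has integer solutions iff gcd(10199, 700) | 49.
Euclid: 10199 = 14·700 + 399; 700 = 1·399 + 301; 399 = 1·301 + 98; 301 = 3·98 + 7; 98 = 14·7 + 0. gcd = 7; 49 mod 7 = 0. Yes.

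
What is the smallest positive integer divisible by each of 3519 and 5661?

130203

3519 = 3² · 17 · 23; 5661 = 3² · 17 · 37
max exponents: 3² · 17 · 23 · 37 = 130203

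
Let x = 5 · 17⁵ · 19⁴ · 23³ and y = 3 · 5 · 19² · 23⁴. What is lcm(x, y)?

max exponent per prime: 3 · 5 · 17⁵ · 19⁴ · 23⁴ = 776714859523328655

776714859523328655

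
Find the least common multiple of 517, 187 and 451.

360349

517 = 11 · 47; 187 = 11 · 17; 451 = 11 · 41
lcm takes max exponent of each prime: 11 · 17 · 41 · 47 = 360349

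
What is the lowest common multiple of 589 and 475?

gcd first: 589 = 1·475 + 114; 475 = 4·114 + 19; 114 = 6·19 + 0 → gcd = 19
lcm = 589·475/gcd = 279775/19 = 14725

14725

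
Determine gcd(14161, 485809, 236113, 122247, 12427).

289

gcd(14161, 485809): 485809 = 34·14161 + 4335; 14161 = 3·4335 + 1156; 4335 = 3·1156 + 867; 1156 = 1·867 + 289; 867 = 3·289 + 0 → 289
gcd(289, 236113): 236113 = 817·289 + 0 → 289
gcd(289, 122247): 122247 = 423·289 + 0 → 289
gcd(289, 12427): 12427 = 43·289 + 0 → 289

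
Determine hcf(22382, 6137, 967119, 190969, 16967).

361

22382 = 2 · 19² · 31; 6137 = 17 · 19²; 967119 = 3 · 19³ · 47; 190969 = 19² · 23²; 16967 = 19² · 47
gcd takes min exponent of each prime: 19² = 361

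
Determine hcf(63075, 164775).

75

Euclid: 164775 = 2·63075 + 38625; 63075 = 1·38625 + 24450; 38625 = 1·24450 + 14175; 24450 = 1·14175 + 10275; 14175 = 1·10275 + 3900; 10275 = 2·3900 + 2475; 3900 = 1·2475 + 1425; 2475 = 1·1425 + 1050; 1425 = 1·1050 + 375; 1050 = 2·375 + 300; 375 = 1·300 + 75; 300 = 4·75 + 0. Last nonzero remainder: 75.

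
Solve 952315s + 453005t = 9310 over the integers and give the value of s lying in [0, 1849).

Reduce mod 453005: 952315s ≡ 9310 (mod 453005). With g = gcd(952315, 453005) = 245 dividing 9310, divide through: 3887s ≡ 38 (mod 1849).
Since gcd(3887, 1849) = 1, s ≡ 38·(3887)⁻¹ ≡ 1272 (mod 1849). Smallest non-negative: 1272.

1272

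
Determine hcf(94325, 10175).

275

94325 = 5² · 7³ · 11
10175 = 5² · 11 · 37
Common: 5² · 11 = 275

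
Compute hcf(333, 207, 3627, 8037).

9

gcd(333, 207): 333 = 1·207 + 126; 207 = 1·126 + 81; 126 = 1·81 + 45; 81 = 1·45 + 36; 45 = 1·36 + 9; 36 = 4·9 + 0 → 9
gcd(9, 3627): 3627 = 403·9 + 0 → 9
gcd(9, 8037): 8037 = 893·9 + 0 → 9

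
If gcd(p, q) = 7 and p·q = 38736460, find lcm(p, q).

5533780

For any two positive integers, gcd × lcm equals their product. Hence lcm = 38736460 / 7 = 5533780.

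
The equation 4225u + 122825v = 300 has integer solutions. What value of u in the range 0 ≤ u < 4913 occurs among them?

4884

Reduce mod 122825: 4225u ≡ 300 (mod 122825). With g = gcd(4225, 122825) = 25 dividing 300, divide through: 169u ≡ 12 (mod 4913).
Since gcd(169, 4913) = 1, u ≡ 12·(169)⁻¹ ≡ 4884 (mod 4913). Smallest non-negative: 4884.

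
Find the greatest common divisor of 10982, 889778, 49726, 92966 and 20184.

2

gcd(10982, 889778): 889778 = 81·10982 + 236; 10982 = 46·236 + 126; 236 = 1·126 + 110; 126 = 1·110 + 16; 110 = 6·16 + 14; 16 = 1·14 + 2; 14 = 7·2 + 0 → 2
gcd(2, 49726): 49726 = 24863·2 + 0 → 2
gcd(2, 92966): 92966 = 46483·2 + 0 → 2
gcd(2, 20184): 20184 = 10092·2 + 0 → 2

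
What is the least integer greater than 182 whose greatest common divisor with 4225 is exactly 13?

4225 = 13·325. Any a with gcd(a, 4225) = 13 is a multiple of 13, say 13s, with s coprime to 325.
Need s > 182/13, so s ≥ 15. First s ≥ 15 with gcd(s, 325) = 1 is s = 16. Thus a = 13·16 = 208.

208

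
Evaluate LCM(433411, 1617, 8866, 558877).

lcm(433411, 1617) = 433411·1617/gcd = 700825587/11 = 63711417
lcm(63711417, 8866) = 63711417·8866/gcd = 564865423122/341 = 1656496842
lcm(1656496842, 558877) = 1656496842·558877/gcd = 925777985566434/11 = 84161635051494

84161635051494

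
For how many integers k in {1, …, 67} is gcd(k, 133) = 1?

55

Prime factors of 133: 7, 19. Count integers ≤ 67 divisible by none of them.
By inclusion–exclusion: 67 − ⌊67/7⌋ − ⌊67/19⌋ + ⌊67/133⌋ = 55.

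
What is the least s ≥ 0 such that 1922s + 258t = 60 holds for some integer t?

45

Reduce mod 258: 1922s ≡ 60 (mod 258). With g = gcd(1922, 258) = 2 dividing 60, divide through: 961s ≡ 30 (mod 129).
Since gcd(961, 129) = 1, s ≡ 30·(961)⁻¹ ≡ 45 (mod 129). Smallest non-negative: 45.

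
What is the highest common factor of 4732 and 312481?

4732 = 2² · 7 · 13²
312481 = 13² · 43²
Common: 13² = 169

169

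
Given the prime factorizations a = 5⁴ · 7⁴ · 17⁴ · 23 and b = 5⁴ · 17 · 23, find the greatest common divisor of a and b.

min exponent per shared prime: 5⁴ · 17 · 23 = 244375

244375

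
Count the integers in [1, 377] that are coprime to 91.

Prime factors of 91: 7, 13. Count integers ≤ 377 divisible by none of them.
By inclusion–exclusion: 377 − ⌊377/7⌋ − ⌊377/13⌋ + ⌊377/91⌋ = 299.

299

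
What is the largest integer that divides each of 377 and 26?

13

Euclid: 377 = 14·26 + 13; 26 = 2·13 + 0. Last nonzero remainder: 13.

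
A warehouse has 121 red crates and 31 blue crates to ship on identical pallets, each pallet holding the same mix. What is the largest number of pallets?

1

Euclid: 121 = 3·31 + 28; 31 = 1·28 + 3; 28 = 9·3 + 1; 3 = 3·1 + 0. Last nonzero remainder: 1.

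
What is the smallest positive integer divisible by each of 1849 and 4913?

9084137

gcd first: 4913 = 2·1849 + 1215; 1849 = 1·1215 + 634; 1215 = 1·634 + 581; 634 = 1·581 + 53; 581 = 10·53 + 51; 53 = 1·51 + 2; 51 = 25·2 + 1; 2 = 2·1 + 0 → gcd = 1
lcm = 1849·4913/gcd = 9084137/1 = 9084137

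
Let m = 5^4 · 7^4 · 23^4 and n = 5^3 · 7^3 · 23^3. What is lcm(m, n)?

max exponent per prime: 5^4 · 7^4 · 23^4 = 419936400625

419936400625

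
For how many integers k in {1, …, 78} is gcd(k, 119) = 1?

119 = 7·17. Inclusion–exclusion on these primes:
78 − ⌊78/7⌋ − ⌊78/17⌋ + ⌊78/119⌋ = 63

63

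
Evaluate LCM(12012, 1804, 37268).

lcm(12012, 1804) = 12012·1804/gcd = 21669648/44 = 492492
lcm(492492, 37268) = 492492·37268/gcd = 18354191856/308 = 59591532

59591532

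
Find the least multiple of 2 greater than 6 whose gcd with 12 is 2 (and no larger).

Multiples of 2 above 6: 2·4, 2·5, … . Need the cofactor coprime to 12/2 = 6.
Checking s = 4, 5, … the first with gcd(s, 6) = 1 is s = 5, giving 10.

10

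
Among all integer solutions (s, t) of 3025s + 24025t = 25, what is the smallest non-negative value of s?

413

gcd(3025, 24025) = 25 (Euclid: 24025 = 7·3025 + 2850; 3025 = 1·2850 + 175; 2850 = 16·175 + 50; 175 = 3·50 + 25; 50 = 2·25 + 0), and 25 | 25.
Extended Euclid: 3025·(413) + 24025·(-52) = 25. Scale by 1: s₀ = 413.
General solution s = s₀ + 961k; reducing mod 961 gives s = 413 (and t = -52).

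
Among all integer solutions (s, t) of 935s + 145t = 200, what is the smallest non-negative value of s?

gcd(935, 145) = 5 (Euclid: 935 = 6·145 + 65; 145 = 2·65 + 15; 65 = 4·15 + 5; 15 = 3·5 + 0), and 5 | 200.
Extended Euclid: 935·(9) + 145·(-58) = 5. Scale by 40: s₀ = 360.
General solution s = s₀ + 29k; reducing mod 29 gives s = 12 (and t = -76).

12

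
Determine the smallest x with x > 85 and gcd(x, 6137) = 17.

gcd(x, 6137) = 17 forces 17 | x; write x = 17s. Then gcd(17s, 17·361) = 17·gcd(s, 361), so need gcd(s, 361) = 1.
17s > 85 gives s ≥ 6. The least s ≥ 6 coprime to 361 is 6, so x = 17·6 = 102.

102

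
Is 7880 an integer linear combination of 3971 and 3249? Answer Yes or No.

No

gcd(3971, 3249): 3971 = 1·3249 + 722; 3249 = 4·722 + 361; 722 = 2·361 + 0 → 361
361 does not divide 7880, so a solution does not exist.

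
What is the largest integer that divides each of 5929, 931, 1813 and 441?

49

gcd(5929, 931): 5929 = 6·931 + 343; 931 = 2·343 + 245; 343 = 1·245 + 98; 245 = 2·98 + 49; 98 = 2·49 + 0 → 49
gcd(49, 1813): 1813 = 37·49 + 0 → 49
gcd(49, 441): 441 = 9·49 + 0 → 49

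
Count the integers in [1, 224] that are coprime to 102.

70

102 = 2·3·17. Inclusion–exclusion on these primes:
224 − ⌊224/2⌋ − ⌊224/3⌋ − ⌊224/17⌋ + ⌊224/6⌋ + ⌊224/34⌋ + ⌊224/51⌋ − ⌊224/102⌋ = 70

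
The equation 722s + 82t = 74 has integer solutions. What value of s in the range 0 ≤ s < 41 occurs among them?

21

Euclid: 722 = 8·82 + 66; 82 = 1·66 + 16; 66 = 4·16 + 2; 16 = 8·2 + 0 → gcd = 2; 74 = 2·37.
Back-substitution yields 722·(5) + 82·(-44) = 2, so one solution is s = 5·37 = 185, t = -44·37 = -1628.
Solutions in s differ by 82/2 = 41; the one in [0, 41) is 185 mod 41 = 21.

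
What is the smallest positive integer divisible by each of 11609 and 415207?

11609 = 13 · 19 · 47; 415207 = 13 · 19 · 41²
max exponents: 13 · 19 · 41² · 47 = 19514729

19514729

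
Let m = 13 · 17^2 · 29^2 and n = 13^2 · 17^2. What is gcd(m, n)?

3757

min exponent per shared prime: 13 · 17^2 = 3757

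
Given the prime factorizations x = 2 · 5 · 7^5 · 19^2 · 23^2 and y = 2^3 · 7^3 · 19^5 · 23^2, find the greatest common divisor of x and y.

min exponent per shared prime: 2 · 7^3 · 19^2 · 23^2 = 131004734

131004734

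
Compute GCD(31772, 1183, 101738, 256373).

169

gcd(31772, 1183): 31772 = 26·1183 + 1014; 1183 = 1·1014 + 169; 1014 = 6·169 + 0 → 169
gcd(169, 101738): 101738 = 602·169 + 0 → 169
gcd(169, 256373): 256373 = 1517·169 + 0 → 169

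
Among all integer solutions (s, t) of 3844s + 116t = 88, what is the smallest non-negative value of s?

Euclid: 3844 = 33·116 + 16; 116 = 7·16 + 4; 16 = 4·4 + 0 → gcd = 4; 88 = 4·22.
Back-substitution yields 3844·(-7) + 116·(232) = 4, so one solution is s = -7·22 = -154, t = 232·22 = 5104.
Solutions in s differ by 116/4 = 29; the one in [0, 29) is -154 mod 29 = 20.

20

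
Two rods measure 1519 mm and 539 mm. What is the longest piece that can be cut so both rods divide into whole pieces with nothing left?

1519 = 7² · 31
539 = 7² · 11
Common: 7² = 49

49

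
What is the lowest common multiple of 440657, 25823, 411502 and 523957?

440657 = 7² · 17 · 23²; 25823 = 7² · 17 · 31; 411502 = 2 · 7² · 13 · 17 · 19; 523957 = 7² · 17² · 37
lcm takes max exponent of each prime: 2 · 7² · 13 · 17² · 19 · 23² · 31 · 37 = 4244631196442

4244631196442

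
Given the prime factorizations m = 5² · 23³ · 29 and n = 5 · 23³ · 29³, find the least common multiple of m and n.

max exponent per prime: 5² · 23³ · 29³ = 7418524075

7418524075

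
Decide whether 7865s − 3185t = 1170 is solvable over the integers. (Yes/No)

By Bézout, 7865s − 3185t = 1170 has integer solutions iff gcd(7865, 3185) | 1170.
Euclid: 7865 = 2·3185 + 1495; 3185 = 2·1495 + 195; 1495 = 7·195 + 130; 195 = 1·130 + 65; 130 = 2·65 + 0. gcd = 65; 1170 mod 65 = 0. Yes.

Yes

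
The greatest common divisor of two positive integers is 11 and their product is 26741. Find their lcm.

gcd·lcm = product, so lcm = 26741/11 = 2431.

2431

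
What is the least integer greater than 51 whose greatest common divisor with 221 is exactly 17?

68

gcd(m, 221) = 17 forces 17 | m; write m = 17s. Then gcd(17s, 17·13) = 17·gcd(s, 13), so need gcd(s, 13) = 1.
17s > 51 gives s ≥ 4. The least s ≥ 4 coprime to 13 is 4, so m = 17·4 = 68.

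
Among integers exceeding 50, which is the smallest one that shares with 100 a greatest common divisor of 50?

150

gcd(t, 100) = 50 forces 50 | t; write t = 50s. Then gcd(50s, 50·2) = 50·gcd(s, 2), so need gcd(s, 2) = 1.
50s > 50 gives s ≥ 2. The least s ≥ 2 coprime to 2 is 3, so t = 50·3 = 150.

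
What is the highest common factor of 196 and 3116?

Euclid: 3116 = 15·196 + 176; 196 = 1·176 + 20; 176 = 8·20 + 16; 20 = 1·16 + 4; 16 = 4·4 + 0. Last nonzero remainder: 4.

4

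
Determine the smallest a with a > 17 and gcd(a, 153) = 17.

34

153 = 17·9. Any a with gcd(a, 153) = 17 is a multiple of 17, say 17s, with s coprime to 9.
Need s > 17/17, so s ≥ 2. First s ≥ 2 with gcd(s, 9) = 1 is s = 2. Thus a = 17·2 = 34.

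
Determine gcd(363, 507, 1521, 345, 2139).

363 = 3 · 11²; 507 = 3 · 13²; 1521 = 3² · 13²; 345 = 3 · 5 · 23; 2139 = 3 · 23 · 31
gcd takes min exponent of each prime: 3 = 3

3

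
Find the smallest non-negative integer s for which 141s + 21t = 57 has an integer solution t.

Euclid: 141 = 6·21 + 15; 21 = 1·15 + 6; 15 = 2·6 + 3; 6 = 2·3 + 0 → gcd = 3; 57 = 3·19.
Back-substitution yields 141·(3) + 21·(-20) = 3, so one solution is s = 3·19 = 57, t = -20·19 = -380.
Solutions in s differ by 21/3 = 7; the one in [0, 7) is 57 mod 7 = 1.

1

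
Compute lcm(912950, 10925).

912950 = 2 · 5² · 19 · 31²; 10925 = 5² · 19 · 23
max exponents: 2 · 5² · 19 · 23 · 31² = 20997850

20997850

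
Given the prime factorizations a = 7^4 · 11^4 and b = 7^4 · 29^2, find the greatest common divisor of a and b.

min exponent per shared prime: 7^4 = 2401

2401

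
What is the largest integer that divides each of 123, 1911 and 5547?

gcd(123, 1911): 1911 = 15·123 + 66; 123 = 1·66 + 57; 66 = 1·57 + 9; 57 = 6·9 + 3; 9 = 3·3 + 0 → 3
gcd(3, 5547): 5547 = 1849·3 + 0 → 3

3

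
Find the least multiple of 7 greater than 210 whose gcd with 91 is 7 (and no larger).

91 = 7·13. Any t with gcd(t, 91) = 7 is a multiple of 7, say 7s, with s coprime to 13.
Need s > 210/7, so s ≥ 31. First s ≥ 31 with gcd(s, 13) = 1 is s = 31. Thus t = 7·31 = 217.

217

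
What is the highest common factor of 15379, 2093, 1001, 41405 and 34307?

91

gcd(15379, 2093): 15379 = 7·2093 + 728; 2093 = 2·728 + 637; 728 = 1·637 + 91; 637 = 7·91 + 0 → 91
gcd(91, 1001): 1001 = 11·91 + 0 → 91
gcd(91, 41405): 41405 = 455·91 + 0 → 91
gcd(91, 34307): 34307 = 377·91 + 0 → 91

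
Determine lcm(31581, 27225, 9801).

lcm(31581, 27225) = 31581·27225/gcd = 859792725/1089 = 789525
lcm(789525, 9801) = 789525·9801/gcd = 7738134525/1089 = 7105725

7105725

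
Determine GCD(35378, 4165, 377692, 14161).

49

35378 = 2 · 7² · 19²; 4165 = 5 · 7² · 17; 377692 = 2² · 7² · 41 · 47; 14161 = 7² · 17²
gcd takes min exponent of each prime: 7² = 49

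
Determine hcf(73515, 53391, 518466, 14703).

39

73515 = 3 · 5 · 13² · 29; 53391 = 3 · 13 · 37²; 518466 = 2 · 3 · 13 · 17² · 23; 14703 = 3 · 13² · 29
gcd takes min exponent of each prime: 3 · 13 = 39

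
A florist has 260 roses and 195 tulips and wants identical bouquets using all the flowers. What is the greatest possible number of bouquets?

65

260 = 2² · 5 · 13
195 = 3 · 5 · 13
Common: 5 · 13 = 65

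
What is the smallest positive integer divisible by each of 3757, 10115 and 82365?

3757 = 13 · 17²; 10115 = 5 · 7 · 17²; 82365 = 3 · 5 · 17² · 19
lcm takes max exponent of each prime: 3 · 5 · 7 · 13 · 17² · 19 = 7495215

7495215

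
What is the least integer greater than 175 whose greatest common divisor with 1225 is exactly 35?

210

gcd(a, 1225) = 35 forces 35 | a; write a = 35s. Then gcd(35s, 35·35) = 35·gcd(s, 35), so need gcd(s, 35) = 1.
35s > 175 gives s ≥ 6. The least s ≥ 6 coprime to 35 is 6, so a = 35·6 = 210.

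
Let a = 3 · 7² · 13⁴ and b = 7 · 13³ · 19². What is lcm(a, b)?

max exponent per prime: 3 · 7² · 13⁴ · 19² = 1515646587

1515646587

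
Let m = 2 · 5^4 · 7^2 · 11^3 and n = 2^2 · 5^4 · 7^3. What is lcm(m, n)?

max exponent per prime: 2^2 · 5^4 · 7^3 · 11^3 = 1141332500

1141332500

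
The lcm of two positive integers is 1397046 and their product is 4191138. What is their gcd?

From gcd × lcm = uv: gcd = 4191138 / 1397046 = 3.

3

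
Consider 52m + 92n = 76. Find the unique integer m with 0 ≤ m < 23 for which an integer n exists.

5

Euclid: 92 = 1·52 + 40; 52 = 1·40 + 12; 40 = 3·12 + 4; 12 = 3·4 + 0 → gcd = 4; 76 = 4·19.
Back-substitution yields 52·(-7) + 92·(4) = 4, so one solution is m = -7·19 = -133, n = 4·19 = 76.
Solutions in m differ by 92/4 = 23; the one in [0, 23) is -133 mod 23 = 5.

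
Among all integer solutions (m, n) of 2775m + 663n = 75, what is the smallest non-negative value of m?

gcd(2775, 663) = 3 (Euclid: 2775 = 4·663 + 123; 663 = 5·123 + 48; 123 = 2·48 + 27; 48 = 1·27 + 21; 27 = 1·21 + 6; 21 = 3·6 + 3; 6 = 2·3 + 0), and 3 | 75.
Extended Euclid: 2775·(-97) + 663·(406) = 3. Scale by 25: m₀ = -2425.
General solution m = m₀ + 221t; reducing mod 221 gives m = 6 (and n = -25).

6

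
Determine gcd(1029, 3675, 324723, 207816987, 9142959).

147

1029 = 3 · 7³; 3675 = 3 · 5² · 7²; 324723 = 3 · 7² · 47²; 207816987 = 3 · 7² · 29² · 41²; 9142959 = 3 · 7² · 37 · 41²
gcd takes min exponent of each prime: 3 · 7² = 147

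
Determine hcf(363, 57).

363 = 3 · 11²
57 = 3 · 19
Common: 3 = 3

3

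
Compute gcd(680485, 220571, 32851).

4693

680485 = 5 · 13 · 19² · 29; 220571 = 13 · 19² · 47; 32851 = 7 · 13 · 19²
gcd takes min exponent of each prime: 13 · 19² = 4693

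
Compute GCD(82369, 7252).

82369 = 7² · 41²
7252 = 2² · 7² · 37
Common: 7² = 49

49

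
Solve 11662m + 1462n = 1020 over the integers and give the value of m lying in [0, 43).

13

Reduce mod 1462: 11662m ≡ 1020 (mod 1462). With g = gcd(11662, 1462) = 34 dividing 1020, divide through: 343m ≡ 30 (mod 43).
Since gcd(343, 43) = 1, m ≡ 30·(343)⁻¹ ≡ 13 (mod 43). Smallest non-negative: 13.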